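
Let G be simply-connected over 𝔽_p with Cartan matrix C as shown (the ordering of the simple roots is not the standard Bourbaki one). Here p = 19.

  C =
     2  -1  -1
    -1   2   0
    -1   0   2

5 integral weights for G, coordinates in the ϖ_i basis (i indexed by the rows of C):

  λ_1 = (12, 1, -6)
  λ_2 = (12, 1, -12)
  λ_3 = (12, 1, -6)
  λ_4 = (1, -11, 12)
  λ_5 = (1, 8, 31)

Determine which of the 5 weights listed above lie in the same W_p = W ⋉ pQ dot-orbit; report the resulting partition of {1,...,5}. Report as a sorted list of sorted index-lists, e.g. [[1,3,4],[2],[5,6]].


Dynkin diagram of C (from the 4 off-diagonal −1 entries): A_3.

Each λ_j+ρ reduced to Ā_19; 3-tuples below use C's row order:

  [1] (8, 2, 5);  [2] (2, 2, 11);  [3] (8, 2, 5);  [4] (8, 2, 5);  [5] (8, 2, 5)

Grouping the 5 weights by Ā_19-representative: 2 linkage classes.

[[1, 3, 4, 5], [2]]


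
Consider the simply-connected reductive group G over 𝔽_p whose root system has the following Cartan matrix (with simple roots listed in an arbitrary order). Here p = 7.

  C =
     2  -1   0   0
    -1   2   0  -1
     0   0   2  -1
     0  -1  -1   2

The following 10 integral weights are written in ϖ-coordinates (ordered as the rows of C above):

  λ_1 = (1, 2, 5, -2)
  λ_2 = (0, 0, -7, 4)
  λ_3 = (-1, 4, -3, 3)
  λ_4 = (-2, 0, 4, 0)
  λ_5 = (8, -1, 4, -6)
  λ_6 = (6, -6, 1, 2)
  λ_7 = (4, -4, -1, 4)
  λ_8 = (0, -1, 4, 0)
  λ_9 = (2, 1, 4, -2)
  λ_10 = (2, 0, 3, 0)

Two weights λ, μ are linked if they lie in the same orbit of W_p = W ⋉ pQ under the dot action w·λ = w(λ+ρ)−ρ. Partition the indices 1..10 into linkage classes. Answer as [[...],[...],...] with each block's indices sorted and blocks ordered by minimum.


Dynkin diagram of C (from the 6 off-diagonal −1 entries): A_4.

λ_j+ρ reflected into Ā_7 (⟨·,θ^∨⟩≤7); 4-tuples as given:

  λ_1 → (1, 1, 2, 1);  λ_2 → (1, 0, 5, 1);  λ_3 → (2, 3, 0, 2);  λ_4 → (1, 0, 5, 1);  λ_5 → (2, 3, 0, 2);  λ_6 → (2, 3, 0, 2);  λ_7 → (2, 3, 0, 2);  λ_8 → (1, 0, 5, 1);  λ_9 → (1, 1, 2, 1);  λ_10 → (1, 1, 2, 1)

These 10 weights hit 3 W_7-dot-orbits; sizes (3, 3, 4):

[[1, 9, 10], [2, 4, 8], [3, 5, 6, 7]]


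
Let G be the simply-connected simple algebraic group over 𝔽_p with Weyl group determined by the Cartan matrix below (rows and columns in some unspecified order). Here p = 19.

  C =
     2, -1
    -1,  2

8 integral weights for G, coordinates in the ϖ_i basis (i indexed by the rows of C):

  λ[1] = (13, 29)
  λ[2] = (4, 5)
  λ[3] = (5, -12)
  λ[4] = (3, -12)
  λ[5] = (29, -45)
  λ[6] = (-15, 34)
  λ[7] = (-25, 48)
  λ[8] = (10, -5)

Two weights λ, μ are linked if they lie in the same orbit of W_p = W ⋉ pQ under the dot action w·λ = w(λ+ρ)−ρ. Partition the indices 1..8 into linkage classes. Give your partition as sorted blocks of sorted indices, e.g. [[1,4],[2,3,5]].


Dynkin diagram of C (from the 2 off-diagonal −1 entries): A_2.

W_19-reps of the 8 weights in Ā_19 (same 2-coord order as C):

    λ_1+ρ ↦ (5, 6)
    λ_2+ρ ↦ (5, 6)
    λ_3+ρ ↦ (5, 6)
    λ_4+ρ ↦ (7, 4)
    λ_5+ρ ↦ (5, 6)
    λ_6+ρ ↦ (2, 3)
    λ_7+ρ ↦ (5, 6)
    λ_8+ρ ↦ (7, 4)

These 8 weights hit 3 W_19-dot-orbits; sizes (5, 2, 1):

[[1, 2, 3, 5, 7], [4, 8], [6]]


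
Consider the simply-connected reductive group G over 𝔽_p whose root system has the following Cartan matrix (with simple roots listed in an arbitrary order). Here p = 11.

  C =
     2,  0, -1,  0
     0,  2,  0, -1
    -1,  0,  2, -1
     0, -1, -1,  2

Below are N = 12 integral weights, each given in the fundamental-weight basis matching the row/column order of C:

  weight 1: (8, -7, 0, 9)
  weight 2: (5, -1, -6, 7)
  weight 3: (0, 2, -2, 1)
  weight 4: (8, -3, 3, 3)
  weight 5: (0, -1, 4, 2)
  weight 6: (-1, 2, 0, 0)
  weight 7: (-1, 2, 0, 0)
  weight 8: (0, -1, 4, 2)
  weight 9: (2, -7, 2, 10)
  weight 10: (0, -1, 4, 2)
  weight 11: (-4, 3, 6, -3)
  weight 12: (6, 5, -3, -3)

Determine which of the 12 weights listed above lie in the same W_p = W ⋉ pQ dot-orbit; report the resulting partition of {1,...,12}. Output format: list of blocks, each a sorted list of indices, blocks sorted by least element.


A_4 Cartan matrix, 4 simple roots permuted; ρ=(1,1,1,1).

λ_j+ρ reflected into Ā_11 (⟨·,θ^∨⟩≤11); 4-tuples as given:

  λ_1+ρ ↦ (0, 3, 1, 1)
  λ_2+ρ ↦ (1, 0, 5, 3)
  λ_3+ρ ↦ (0, 3, 1, 1)
  λ_4+ρ ↦ (3, 2, 2, 2)
  λ_5+ρ ↦ (1, 0, 5, 3)
  λ_6+ρ ↦ (0, 3, 1, 1)
  λ_7+ρ ↦ (0, 3, 1, 1)
  λ_8+ρ ↦ (1, 0, 5, 3)
  λ_9+ρ ↦ (3, 0, 0, 5)
  λ_10+ρ ↦ (1, 0, 5, 3)
  λ_11+ρ ↦ (3, 2, 2, 2)
  λ_12+ρ ↦ (3, 2, 2, 2)

These 12 weights hit 4 W_11-dot-orbits; sizes (4, 4, 3, 1):

[[1, 3, 6, 7], [2, 5, 8, 10], [4, 11, 12], [9]]


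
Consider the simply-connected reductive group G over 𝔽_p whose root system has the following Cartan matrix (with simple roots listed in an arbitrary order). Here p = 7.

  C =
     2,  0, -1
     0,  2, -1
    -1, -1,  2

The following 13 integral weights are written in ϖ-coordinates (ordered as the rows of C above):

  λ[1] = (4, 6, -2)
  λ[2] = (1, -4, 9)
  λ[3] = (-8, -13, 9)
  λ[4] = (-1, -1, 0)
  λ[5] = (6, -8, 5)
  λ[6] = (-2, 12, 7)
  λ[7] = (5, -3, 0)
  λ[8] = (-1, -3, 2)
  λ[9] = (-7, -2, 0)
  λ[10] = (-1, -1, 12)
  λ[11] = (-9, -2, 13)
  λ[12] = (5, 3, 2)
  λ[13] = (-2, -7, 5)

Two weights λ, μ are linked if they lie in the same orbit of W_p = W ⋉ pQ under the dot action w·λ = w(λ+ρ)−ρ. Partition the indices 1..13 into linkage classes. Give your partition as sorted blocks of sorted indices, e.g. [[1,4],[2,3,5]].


Dynkin diagram of C (from the 4 off-diagonal −1 entries): A_3.

Each λ_j+ρ reduced to Ā_7; 3-tuples below use C's row order:

  λ_1 → (0, 2, 1)
  λ_2 → (3, 2, 2)
  λ_3 → (3, 2, 2)
  λ_4 → (0, 0, 1)
  λ_5 → (0, 0, 1)
  λ_6 → (0, 0, 1)
  λ_7 → (5, 1, 1)
  λ_8 → (0, 2, 1)
  λ_9 → (0, 5, 1)
  λ_10 → (0, 0, 1)
  λ_11 → (0, 5, 1)
  λ_12 → (0, 2, 1)
  λ_13 → (0, 5, 1)

These 13 weights hit 5 W_7-dot-orbits; sizes (3, 2, 4, 1, 3):

[[1, 8, 12], [2, 3], [4, 5, 6, 10], [7], [9, 11, 13]]


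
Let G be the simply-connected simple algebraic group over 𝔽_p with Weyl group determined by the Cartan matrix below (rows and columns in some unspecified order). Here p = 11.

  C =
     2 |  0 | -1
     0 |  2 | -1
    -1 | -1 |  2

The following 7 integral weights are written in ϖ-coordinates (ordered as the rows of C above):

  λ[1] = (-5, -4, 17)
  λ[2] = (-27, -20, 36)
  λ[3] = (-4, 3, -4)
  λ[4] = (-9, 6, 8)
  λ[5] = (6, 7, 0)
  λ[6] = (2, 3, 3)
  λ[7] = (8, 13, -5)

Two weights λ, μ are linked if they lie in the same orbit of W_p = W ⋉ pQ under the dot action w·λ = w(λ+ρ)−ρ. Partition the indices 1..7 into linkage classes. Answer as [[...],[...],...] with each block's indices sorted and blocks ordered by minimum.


A_3 Cartan matrix, 3 simple roots permuted; ρ=(1,1,1).

W_11-reps of the 7 weights in Ā_11 (same 3-coord order as C):

  1: (3, 4, 4)
  2: (3, 4, 4)
  3: (3, 2, 1)
  4: (3, 2, 1)
  5: (2, 3, 1)
  6: (3, 4, 4)
  7: (3, 2, 1)

Partition of {1..7} into 3 W_11-dot-orbits:

[[1, 2, 6], [3, 4, 7], [5]]


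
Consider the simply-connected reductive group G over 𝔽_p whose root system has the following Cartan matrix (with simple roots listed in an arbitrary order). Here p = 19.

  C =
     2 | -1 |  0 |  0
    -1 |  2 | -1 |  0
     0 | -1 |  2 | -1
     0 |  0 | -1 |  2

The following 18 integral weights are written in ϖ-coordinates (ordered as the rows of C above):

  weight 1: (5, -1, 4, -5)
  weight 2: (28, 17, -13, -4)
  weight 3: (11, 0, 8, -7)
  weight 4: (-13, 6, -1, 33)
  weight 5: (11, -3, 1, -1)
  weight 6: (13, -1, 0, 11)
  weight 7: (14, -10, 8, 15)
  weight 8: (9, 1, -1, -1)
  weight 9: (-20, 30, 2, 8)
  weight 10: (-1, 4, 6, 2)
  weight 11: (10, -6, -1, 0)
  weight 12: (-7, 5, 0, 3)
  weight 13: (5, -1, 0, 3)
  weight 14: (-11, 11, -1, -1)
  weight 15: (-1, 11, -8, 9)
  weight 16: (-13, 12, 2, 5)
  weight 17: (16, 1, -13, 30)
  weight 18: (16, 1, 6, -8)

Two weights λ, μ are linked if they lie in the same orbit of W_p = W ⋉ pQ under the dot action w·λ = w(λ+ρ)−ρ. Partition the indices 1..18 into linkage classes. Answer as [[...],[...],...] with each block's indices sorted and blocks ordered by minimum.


C ↔ A_4 under row/col permutation; |W(A_4)| = 120.

Folding the 18 weights λ_j+ρ into Ā_19 (reps in the given 4-coord order):

  [1] (6, 0, 1, 4)
  [2] (9, 1, 3, 3)
  [3] (9, 1, 3, 3)
  [4] (0, 5, 7, 3)
  [5] (10, 2, 0, 0)
  [6] (6, 0, 1, 4)
  [7] (6, 3, 0, 4)
  [8] (10, 2, 0, 0)
  [9] (0, 5, 7, 3)
  [10] (0, 5, 7, 3)
  [11] (6, 0, 1, 4)
  [12] (6, 0, 1, 4)
  [13] (6, 0, 1, 4)
  [14] (10, 2, 0, 0)
  [15] (0, 5, 7, 3)
  [16] (9, 1, 3, 3)
  [17] (10, 2, 0, 0)
  [18] (10, 2, 0, 0)

The 18 indices split into 5 linkage classes (same alcove rep ⇔ same W_19-dot-orbit):

[[1, 6, 11, 12, 13], [2, 3, 16], [4, 9, 10, 15], [5, 8, 14, 17, 18], [7]]


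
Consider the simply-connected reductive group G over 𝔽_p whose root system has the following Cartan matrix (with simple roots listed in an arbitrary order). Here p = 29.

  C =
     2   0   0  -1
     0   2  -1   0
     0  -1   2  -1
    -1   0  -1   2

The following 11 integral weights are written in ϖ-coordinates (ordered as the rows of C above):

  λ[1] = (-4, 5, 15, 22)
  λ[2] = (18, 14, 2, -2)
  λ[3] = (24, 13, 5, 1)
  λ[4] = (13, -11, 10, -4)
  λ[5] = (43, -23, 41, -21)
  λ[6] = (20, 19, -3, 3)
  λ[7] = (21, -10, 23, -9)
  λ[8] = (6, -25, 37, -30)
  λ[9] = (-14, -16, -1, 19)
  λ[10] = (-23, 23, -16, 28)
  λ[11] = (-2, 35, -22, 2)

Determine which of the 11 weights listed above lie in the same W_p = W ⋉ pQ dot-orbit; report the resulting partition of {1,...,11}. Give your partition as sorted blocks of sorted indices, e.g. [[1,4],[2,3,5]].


A_4 Cartan matrix, 4 simple roots permuted; ρ=(1,1,1,1).

Ā_29 reps of the 11 weights (A_4, coords as presented):

  1: (6, 3, 6, 7) · 2: (11, 8, 2, 1) · 3: (7, 4, 2, 2) · 4: (11, 8, 2, 1) · 5: (5, 0, 7, 8) · 6: (7, 4, 2, 2) · 7: (5, 0, 7, 8) · 8: (5, 0, 7, 8) · 9: (5, 0, 7, 8) · 10: (5, 0, 7, 8) · 11: (11, 8, 2, 1)

Partition of {1..11} into 4 W_29-dot-orbits:

[[1], [2, 4, 11], [3, 6], [5, 7, 8, 9, 10]]


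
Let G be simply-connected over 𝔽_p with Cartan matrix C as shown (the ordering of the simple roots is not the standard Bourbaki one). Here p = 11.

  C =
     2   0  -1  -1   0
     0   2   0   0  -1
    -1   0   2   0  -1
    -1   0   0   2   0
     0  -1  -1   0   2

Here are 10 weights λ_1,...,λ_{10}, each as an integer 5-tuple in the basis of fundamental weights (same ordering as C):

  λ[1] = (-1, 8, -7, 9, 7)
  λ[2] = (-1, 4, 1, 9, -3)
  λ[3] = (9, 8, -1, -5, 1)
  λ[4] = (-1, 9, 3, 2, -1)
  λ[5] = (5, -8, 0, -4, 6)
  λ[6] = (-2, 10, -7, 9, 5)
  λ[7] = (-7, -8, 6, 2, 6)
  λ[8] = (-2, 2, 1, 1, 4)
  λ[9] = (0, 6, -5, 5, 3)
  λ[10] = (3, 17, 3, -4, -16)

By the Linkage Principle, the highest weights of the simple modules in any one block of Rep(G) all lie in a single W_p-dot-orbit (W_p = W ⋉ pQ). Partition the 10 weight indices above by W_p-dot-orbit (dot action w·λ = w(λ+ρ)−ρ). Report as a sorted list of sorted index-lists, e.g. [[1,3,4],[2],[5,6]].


C ↔ A_5 under row/col permutation; |W(A_5)| = 720.

W_11-reps of the 10 weights in Ā_11 (same 5-coord order as C):

  λ_1+ρ ↦ (0, 1, 0, 6, 1);  λ_2+ρ ↦ (0, 1, 0, 6, 1);  λ_3+ρ ↦ (0, 1, 0, 6, 1);  λ_4+ρ ↦ (3, 4, 1, 0, 0);  λ_5+ρ ↦ (3, 4, 1, 0, 0);  λ_6+ρ ↦ (0, 1, 0, 6, 1);  λ_7+ρ ↦ (3, 4, 1, 0, 0);  λ_8+ρ ↦ (1, 3, 1, 1, 5);  λ_9+ρ ↦ (3, 4, 1, 0, 0);  λ_10+ρ ↦ (3, 4, 1, 0, 0)

3 distinct reps among the 10 weights ⇒ 3 W_11-linkage classes:

[[1, 2, 3, 6], [4, 5, 7, 9, 10], [8]]


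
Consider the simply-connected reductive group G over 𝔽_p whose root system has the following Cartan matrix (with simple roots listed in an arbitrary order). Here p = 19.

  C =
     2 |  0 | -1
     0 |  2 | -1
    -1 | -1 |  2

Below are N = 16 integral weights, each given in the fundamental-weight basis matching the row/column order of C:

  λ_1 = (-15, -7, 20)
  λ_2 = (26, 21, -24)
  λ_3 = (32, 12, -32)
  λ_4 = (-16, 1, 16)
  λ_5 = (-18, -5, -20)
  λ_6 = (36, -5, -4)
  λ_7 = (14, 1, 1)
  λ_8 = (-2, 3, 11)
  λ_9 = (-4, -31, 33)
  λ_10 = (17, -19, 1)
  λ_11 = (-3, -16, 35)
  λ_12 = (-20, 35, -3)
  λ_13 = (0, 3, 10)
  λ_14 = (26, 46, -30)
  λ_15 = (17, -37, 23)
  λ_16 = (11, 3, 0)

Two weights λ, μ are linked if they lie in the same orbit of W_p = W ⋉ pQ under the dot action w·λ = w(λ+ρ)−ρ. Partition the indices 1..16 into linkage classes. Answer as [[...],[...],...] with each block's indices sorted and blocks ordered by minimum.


Cartan matrix: type A_3 (|W|=24); un-permuting the 3 rows.

Ā_19 reps of the 16 weights (A_3, coords as presented):

    λ_1+ρ ↦ (12, 4, 1)
    λ_2+ρ ↦ (1, 4, 11)
    λ_3+ρ ↦ (12, 4, 1)
    λ_4+ρ ↦ (15, 2, 2)
    λ_5+ρ ↦ (15, 2, 2)
    λ_6+ρ ↦ (1, 4, 11)
    λ_7+ρ ↦ (15, 2, 2)
    λ_8+ρ ↦ (1, 4, 11)
    λ_9+ρ ↦ (1, 4, 11)
    λ_10+ρ ↦ (1, 1, 16)
    λ_11+ρ ↦ (15, 2, 2)
    λ_12+ρ ↦ (15, 2, 2)
    λ_13+ρ ↦ (1, 4, 11)
    λ_14+ρ ↦ (9, 7, 2)
    λ_15+ρ ↦ (12, 4, 1)
    λ_16+ρ ↦ (12, 4, 1)

Grouping the 16 weights by Ā_19-representative: 5 linkage classes.

[[1, 3, 15, 16], [2, 6, 8, 9, 13], [4, 5, 7, 11, 12], [10], [14]]


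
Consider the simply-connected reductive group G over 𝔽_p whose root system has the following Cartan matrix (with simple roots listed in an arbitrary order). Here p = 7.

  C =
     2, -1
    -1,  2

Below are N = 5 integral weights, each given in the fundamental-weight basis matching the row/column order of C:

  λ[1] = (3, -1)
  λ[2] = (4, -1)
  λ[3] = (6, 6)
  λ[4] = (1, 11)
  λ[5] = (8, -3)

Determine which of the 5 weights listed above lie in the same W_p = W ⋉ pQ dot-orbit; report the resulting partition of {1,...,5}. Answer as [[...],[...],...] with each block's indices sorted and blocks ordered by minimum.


Type A_2, rank 2, |W|=6; reorder rows/cols to standard.

Each λ_j+ρ reduced to Ā_7; 2-tuples below use C's row order:

    λ_1+ρ ↦ (4, 0)
    λ_2+ρ ↦ (5, 0)
    λ_3+ρ ↦ (0, 0)
    λ_4+ρ ↦ (5, 0)
    λ_5+ρ ↦ (5, 0)

These 5 weights hit 3 W_7-dot-orbits; sizes (1, 3, 1):

[[1], [2, 4, 5], [3]]


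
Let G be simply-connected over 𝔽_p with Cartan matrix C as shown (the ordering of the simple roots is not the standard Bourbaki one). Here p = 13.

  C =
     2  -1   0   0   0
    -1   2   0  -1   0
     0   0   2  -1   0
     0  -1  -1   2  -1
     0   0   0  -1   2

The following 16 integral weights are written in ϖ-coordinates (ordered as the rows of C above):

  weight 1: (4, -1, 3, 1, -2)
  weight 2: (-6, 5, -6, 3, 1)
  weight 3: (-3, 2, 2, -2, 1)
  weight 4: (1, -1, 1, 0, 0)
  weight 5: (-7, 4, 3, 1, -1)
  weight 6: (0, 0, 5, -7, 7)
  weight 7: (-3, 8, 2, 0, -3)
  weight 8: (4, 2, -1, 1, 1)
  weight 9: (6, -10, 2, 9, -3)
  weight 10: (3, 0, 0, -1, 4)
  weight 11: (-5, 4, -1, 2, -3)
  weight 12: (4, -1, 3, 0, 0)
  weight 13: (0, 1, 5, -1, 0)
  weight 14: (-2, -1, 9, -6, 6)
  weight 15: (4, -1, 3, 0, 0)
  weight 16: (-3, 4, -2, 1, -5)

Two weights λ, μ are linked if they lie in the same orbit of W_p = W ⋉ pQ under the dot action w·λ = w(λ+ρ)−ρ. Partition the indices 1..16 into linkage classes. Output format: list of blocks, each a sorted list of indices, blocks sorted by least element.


Root system D_5: the 5×5 matrix C matches after relabeling.

Ā_13 reps of the 16 weights (D_5, coords as presented):

  λ_1+ρ ↦ (5, 0, 4, 1, 1);  λ_2+ρ ↦ (5, 0, 4, 1, 1);  λ_3+ρ ↦ (2, 0, 2, 1, 1);  λ_4+ρ ↦ (2, 0, 2, 1, 1);  λ_5+ρ ↦ (5, 1, 4, 1, 0);  λ_6+ρ ↦ (4, 1, 0, 1, 2);  λ_7+ρ ↦ (2, 0, 2, 1, 1);  λ_8+ρ ↦ (4, 1, 0, 1, 2);  λ_9+ρ ↦ (2, 0, 2, 1, 1);  λ_10+ρ ↦ (4, 1, 1, 0, 5);  λ_11+ρ ↦ (4, 1, 0, 1, 2);  λ_12+ρ ↦ (5, 0, 4, 1, 1);  λ_13+ρ ↦ (1, 2, 6, 0, 1);  λ_14+ρ ↦ (5, 0, 4, 1, 1);  λ_15+ρ ↦ (5, 0, 4, 1, 1);  λ_16+ρ ↦ (2, 0, 2, 1, 1)

Grouping the 16 weights by Ā_13-representative: 6 linkage classes.

[[1, 2, 12, 14, 15], [3, 4, 7, 9, 16], [5], [6, 8, 11], [10], [13]]


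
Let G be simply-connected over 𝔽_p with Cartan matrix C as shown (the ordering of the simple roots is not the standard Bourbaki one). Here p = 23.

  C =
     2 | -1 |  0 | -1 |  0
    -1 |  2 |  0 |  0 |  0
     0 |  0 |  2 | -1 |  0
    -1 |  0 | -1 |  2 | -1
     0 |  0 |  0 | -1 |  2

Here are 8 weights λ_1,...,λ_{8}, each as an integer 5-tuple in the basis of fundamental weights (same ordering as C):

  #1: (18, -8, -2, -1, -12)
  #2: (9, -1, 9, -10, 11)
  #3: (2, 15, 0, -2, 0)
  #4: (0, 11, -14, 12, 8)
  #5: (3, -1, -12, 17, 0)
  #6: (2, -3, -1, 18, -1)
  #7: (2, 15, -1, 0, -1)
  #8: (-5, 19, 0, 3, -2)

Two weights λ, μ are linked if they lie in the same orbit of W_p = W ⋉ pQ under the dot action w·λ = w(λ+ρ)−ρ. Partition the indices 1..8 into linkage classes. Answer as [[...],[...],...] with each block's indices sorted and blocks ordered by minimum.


D_5 Cartan matrix, 5 simple roots permuted; ρ=(1,1,1,1,1).

Alcove-folded reps (p=23, 8 weights, presented ϖ-order):

  [1] (0, 7, 11, 0, 1)
  [2] (0, 0, 1, 9, 3)
  [3] (2, 16, 0, 1, 0)
  [4] (0, 0, 1, 9, 3)
  [5] (0, 7, 11, 0, 1)
  [6] (2, 16, 0, 1, 0)
  [7] (2, 16, 0, 1, 0)
  [8] (2, 16, 0, 1, 0)

Grouping the 8 weights by Ā_23-representative: 3 linkage classes.

[[1, 5], [2, 4], [3, 6, 7, 8]]


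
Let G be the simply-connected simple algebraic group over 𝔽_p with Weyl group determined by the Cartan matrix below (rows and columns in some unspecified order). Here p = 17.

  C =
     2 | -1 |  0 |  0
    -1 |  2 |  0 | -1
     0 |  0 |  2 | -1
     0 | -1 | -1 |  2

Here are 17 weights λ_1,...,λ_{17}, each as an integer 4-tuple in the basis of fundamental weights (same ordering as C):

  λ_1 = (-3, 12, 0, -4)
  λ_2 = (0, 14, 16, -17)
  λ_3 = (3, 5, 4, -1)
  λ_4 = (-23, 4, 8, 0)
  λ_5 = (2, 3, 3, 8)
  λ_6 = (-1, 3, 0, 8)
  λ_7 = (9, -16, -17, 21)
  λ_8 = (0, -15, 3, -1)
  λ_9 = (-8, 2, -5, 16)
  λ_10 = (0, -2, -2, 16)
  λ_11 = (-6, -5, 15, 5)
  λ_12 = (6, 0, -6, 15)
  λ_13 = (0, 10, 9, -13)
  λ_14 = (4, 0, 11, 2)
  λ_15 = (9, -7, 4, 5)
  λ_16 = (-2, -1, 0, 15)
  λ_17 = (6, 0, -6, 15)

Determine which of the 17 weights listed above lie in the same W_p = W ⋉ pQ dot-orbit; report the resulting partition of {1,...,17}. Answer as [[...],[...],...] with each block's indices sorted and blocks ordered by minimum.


A_4 Cartan matrix, 4 simple roots permuted; ρ=(1,1,1,1).

Folding the 17 weights λ_j+ρ into Ā_17 (reps in the given 4-coord order):

  λ_1 → (2, 8, 2, 1);  λ_2 → (0, 1, 1, 15);  λ_3 → (4, 6, 5, 0);  λ_4 → (0, 1, 2, 9);  λ_5 → (0, 4, 1, 9);  λ_6 → (0, 4, 1, 9);  λ_7 → (0, 1, 2, 9);  λ_8 → (0, 4, 1, 9);  λ_9 → (0, 4, 1, 9);  λ_10 → (0, 1, 1, 15);  λ_11 → (1, 1, 8, 3);  λ_12 → (0, 1, 2, 9);  λ_13 → (0, 1, 2, 9);  λ_14 → (1, 1, 8, 3);  λ_15 → (4, 6, 5, 0);  λ_16 → (0, 1, 1, 15);  λ_17 → (0, 1, 2, 9)

Partition of {1..17} into 6 W_17-dot-orbits:

[[1], [2, 10, 16], [3, 15], [4, 7, 12, 13, 17], [5, 6, 8, 9], [11, 14]]


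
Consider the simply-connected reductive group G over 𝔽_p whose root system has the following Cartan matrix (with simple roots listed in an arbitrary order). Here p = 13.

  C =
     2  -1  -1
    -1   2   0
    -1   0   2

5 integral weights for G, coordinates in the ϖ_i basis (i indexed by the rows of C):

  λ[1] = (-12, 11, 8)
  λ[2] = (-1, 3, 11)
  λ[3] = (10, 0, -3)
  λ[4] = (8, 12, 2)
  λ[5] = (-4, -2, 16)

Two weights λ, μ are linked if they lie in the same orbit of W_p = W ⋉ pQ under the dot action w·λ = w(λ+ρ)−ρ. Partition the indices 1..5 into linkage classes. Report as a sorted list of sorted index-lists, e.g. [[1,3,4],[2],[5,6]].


C ↔ A_3 under row/col permutation; |W(A_3)| = 24.

Each λ_j+ρ reduced to Ā_13; 3-tuples below use C's row order:

    λ_1 → (9, 1, 2)
    λ_2 → (0, 1, 9)
    λ_3 → (9, 1, 2)
    λ_4 → (0, 1, 9)
    λ_5 → (0, 1, 9)

Partition of {1..5} into 2 W_13-dot-orbits:

[[1, 3], [2, 4, 5]]


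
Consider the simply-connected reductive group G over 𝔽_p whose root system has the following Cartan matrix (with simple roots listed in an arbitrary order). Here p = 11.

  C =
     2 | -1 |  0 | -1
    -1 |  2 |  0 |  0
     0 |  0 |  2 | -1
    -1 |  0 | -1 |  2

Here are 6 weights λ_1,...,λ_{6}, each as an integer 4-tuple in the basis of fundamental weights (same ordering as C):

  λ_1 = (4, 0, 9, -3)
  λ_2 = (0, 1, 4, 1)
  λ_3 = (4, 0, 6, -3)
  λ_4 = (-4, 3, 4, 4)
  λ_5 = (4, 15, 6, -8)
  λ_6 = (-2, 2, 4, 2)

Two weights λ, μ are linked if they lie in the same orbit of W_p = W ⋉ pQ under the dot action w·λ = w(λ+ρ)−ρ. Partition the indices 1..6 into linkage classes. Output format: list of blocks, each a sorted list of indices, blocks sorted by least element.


Root system A_4: the 4×4 matrix C matches after relabeling.

W_11-reps of the 6 weights in Ā_11 (same 4-coord order as C):

  λ_1+ρ ↦ (1, 2, 5, 2) · λ_2+ρ ↦ (1, 2, 5, 2) · λ_3+ρ ↦ (3, 1, 5, 2) · λ_4+ρ ↦ (3, 1, 5, 2) · λ_5+ρ ↦ (3, 1, 5, 2) · λ_6+ρ ↦ (1, 2, 5, 2)

2 distinct reps among the 6 weights ⇒ 2 W_11-linkage classes:

[[1, 2, 6], [3, 4, 5]]


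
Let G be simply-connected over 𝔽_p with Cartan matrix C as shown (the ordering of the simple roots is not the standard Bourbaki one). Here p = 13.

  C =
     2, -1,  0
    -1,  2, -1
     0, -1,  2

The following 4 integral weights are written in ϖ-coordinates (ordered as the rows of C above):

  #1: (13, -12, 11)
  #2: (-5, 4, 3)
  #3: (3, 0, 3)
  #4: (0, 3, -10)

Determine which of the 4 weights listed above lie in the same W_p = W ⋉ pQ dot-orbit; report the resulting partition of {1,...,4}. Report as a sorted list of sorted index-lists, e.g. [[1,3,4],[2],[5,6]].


C ↔ A_3 under row/col permutation; |W(A_3)| = 24.

W_13-reps of the 4 weights in Ā_13 (same 3-coord order as C):

  λ_1 → (1, 10, 1);  λ_2 → (4, 1, 4);  λ_3 → (4, 1, 4);  λ_4 → (4, 1, 4)

Grouping the 4 weights by Ā_13-representative: 2 linkage classes.

[[1], [2, 3, 4]]


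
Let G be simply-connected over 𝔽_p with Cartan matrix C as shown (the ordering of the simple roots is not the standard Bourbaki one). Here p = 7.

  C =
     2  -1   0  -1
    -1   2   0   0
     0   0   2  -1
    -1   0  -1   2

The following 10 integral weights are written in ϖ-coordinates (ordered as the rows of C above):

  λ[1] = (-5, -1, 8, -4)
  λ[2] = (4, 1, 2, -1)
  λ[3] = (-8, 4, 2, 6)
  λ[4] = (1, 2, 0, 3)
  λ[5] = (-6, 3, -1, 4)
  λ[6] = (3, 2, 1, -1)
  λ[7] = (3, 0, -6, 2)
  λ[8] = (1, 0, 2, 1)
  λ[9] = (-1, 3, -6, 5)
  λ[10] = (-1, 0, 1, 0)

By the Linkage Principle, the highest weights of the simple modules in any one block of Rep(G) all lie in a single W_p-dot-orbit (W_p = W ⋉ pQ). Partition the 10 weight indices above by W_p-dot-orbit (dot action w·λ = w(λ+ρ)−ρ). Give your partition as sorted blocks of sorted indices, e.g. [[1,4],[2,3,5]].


Type A_4, rank 4, |W|=120; reorder rows/cols to standard.

Each λ_j+ρ reduced to Ā_7; 4-tuples below use C's row order:

    [1] (4, 1, 0, 0)
    [2] (4, 1, 0, 0)
    [3] (4, 1, 0, 0)
    [4] (2, 0, 2, 2)
    [5] (4, 1, 0, 0)
    [6] (4, 1, 0, 0)
    [7] (2, 0, 2, 2)
    [8] (2, 0, 2, 2)
    [9] (0, 1, 2, 1)
    [10] (0, 1, 2, 1)

Partition of {1..10} into 3 W_7-dot-orbits:

[[1, 2, 3, 5, 6], [4, 7, 8], [9, 10]]


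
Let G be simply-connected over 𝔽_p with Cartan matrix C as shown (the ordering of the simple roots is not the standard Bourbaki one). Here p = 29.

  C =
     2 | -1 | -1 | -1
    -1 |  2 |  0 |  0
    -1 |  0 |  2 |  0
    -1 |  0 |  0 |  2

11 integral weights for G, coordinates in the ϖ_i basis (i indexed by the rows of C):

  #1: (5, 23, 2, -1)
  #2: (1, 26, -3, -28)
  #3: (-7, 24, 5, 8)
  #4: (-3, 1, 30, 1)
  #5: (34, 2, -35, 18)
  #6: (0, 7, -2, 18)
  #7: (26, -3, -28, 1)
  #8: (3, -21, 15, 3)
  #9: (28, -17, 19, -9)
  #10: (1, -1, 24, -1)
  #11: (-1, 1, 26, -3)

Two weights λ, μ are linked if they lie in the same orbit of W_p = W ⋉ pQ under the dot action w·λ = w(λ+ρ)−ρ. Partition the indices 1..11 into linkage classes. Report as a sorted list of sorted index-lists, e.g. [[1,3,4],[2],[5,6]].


Dynkin diagram of C (from the 6 off-diagonal −1 entries): D_4.

Ā_29 reps of the 11 weights (D_4, coords as presented):

  λ_1+ρ ↦ (1, 19, 0, 3);  λ_2+ρ ↦ (2, 0, 25, 0);  λ_3+ρ ↦ (1, 19, 0, 3);  λ_4+ρ ↦ (2, 0, 25, 0);  λ_5+ρ ↦ (1, 19, 0, 3);  λ_6+ρ ↦ (0, 8, 1, 19);  λ_7+ρ ↦ (2, 0, 25, 0);  λ_8+ρ ↦ (4, 4, 0, 12);  λ_9+ρ ↦ (4, 4, 0, 12);  λ_10+ρ ↦ (2, 0, 25, 0);  λ_11+ρ ↦ (2, 0, 25, 0)

The 11 indices split into 4 linkage classes (same alcove rep ⇔ same W_29-dot-orbit):

[[1, 3, 5], [2, 4, 7, 10, 11], [6], [8, 9]]


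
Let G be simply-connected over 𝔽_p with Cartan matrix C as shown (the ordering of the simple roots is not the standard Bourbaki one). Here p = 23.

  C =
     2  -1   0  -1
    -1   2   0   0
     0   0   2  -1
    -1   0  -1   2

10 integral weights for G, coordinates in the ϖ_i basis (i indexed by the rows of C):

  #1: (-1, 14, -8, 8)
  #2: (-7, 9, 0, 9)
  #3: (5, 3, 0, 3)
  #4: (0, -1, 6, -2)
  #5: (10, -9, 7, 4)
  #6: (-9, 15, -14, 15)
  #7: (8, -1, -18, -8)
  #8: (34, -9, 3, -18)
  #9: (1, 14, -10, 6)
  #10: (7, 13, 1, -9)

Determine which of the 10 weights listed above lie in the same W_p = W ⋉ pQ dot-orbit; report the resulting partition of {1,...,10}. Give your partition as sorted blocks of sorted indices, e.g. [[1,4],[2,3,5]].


Root system A_4: the 4×4 matrix C matches after relabeling.

Folding the 10 weights λ_j+ρ into Ā_23 (reps in the given 4-coord order):

    1: (0, 14, 6, 2)
    2: (6, 4, 1, 4)
    3: (6, 4, 1, 4)
    4: (0, 0, 6, 1)
    5: (3, 7, 7, 5)
    6: (3, 7, 7, 5)
    7: (0, 14, 6, 2)
    8: (6, 4, 1, 4)
    9: (0, 14, 6, 2)
    10: (0, 14, 6, 2)

The 10 indices split into 4 linkage classes (same alcove rep ⇔ same W_23-dot-orbit):

[[1, 7, 9, 10], [2, 3, 8], [4], [5, 6]]


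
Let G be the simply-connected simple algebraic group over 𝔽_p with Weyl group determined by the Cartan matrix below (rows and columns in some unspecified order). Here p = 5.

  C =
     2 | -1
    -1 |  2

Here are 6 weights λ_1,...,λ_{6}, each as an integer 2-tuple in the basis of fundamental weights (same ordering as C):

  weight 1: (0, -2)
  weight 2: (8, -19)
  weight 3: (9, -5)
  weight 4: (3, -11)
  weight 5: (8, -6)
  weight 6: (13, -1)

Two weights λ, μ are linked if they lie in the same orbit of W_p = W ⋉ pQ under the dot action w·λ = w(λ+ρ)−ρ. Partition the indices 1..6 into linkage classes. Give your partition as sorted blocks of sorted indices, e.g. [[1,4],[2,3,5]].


Dynkin diagram of C (from the 2 off-diagonal −1 entries): A_2.

Each λ_j+ρ reduced to Ā_5; 2-tuples below use C's row order:

  1: (0, 1)
  2: (1, 1)
  3: (0, 1)
  4: (0, 1)
  5: (0, 1)
  6: (0, 1)

Partition of {1..6} into 2 W_5-dot-orbits:

[[1, 3, 4, 5, 6], [2]]


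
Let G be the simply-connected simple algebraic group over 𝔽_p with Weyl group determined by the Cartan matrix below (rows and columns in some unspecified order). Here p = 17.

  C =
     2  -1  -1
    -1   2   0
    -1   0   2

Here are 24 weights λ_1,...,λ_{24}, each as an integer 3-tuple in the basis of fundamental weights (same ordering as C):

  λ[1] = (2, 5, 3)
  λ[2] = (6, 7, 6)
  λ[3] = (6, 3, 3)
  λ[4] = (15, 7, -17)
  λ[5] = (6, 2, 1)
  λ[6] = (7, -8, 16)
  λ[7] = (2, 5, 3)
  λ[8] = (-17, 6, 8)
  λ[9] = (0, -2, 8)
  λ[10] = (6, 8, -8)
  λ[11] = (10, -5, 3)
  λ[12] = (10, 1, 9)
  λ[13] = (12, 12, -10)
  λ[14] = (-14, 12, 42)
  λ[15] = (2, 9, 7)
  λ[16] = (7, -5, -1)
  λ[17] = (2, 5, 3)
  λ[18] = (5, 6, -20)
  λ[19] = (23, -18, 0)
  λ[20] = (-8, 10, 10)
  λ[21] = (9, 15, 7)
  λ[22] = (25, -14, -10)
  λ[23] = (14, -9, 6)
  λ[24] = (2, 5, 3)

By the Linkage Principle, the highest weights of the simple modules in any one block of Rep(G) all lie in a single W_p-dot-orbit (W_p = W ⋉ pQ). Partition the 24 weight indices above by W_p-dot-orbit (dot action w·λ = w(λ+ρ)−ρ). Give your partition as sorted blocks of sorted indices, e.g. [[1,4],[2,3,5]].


Cartan matrix: type A_3 (|W|=24); un-permuting the 3 rows.

Folding the 24 weights λ_j+ρ into Ā_17 (reps in the given 3-coord order):

    [1] (3, 6, 4)
    [2] (7, 3, 2)
    [3] (7, 4, 4)
    [4] (0, 1, 9)
    [5] (7, 3, 2)
    [6] (0, 1, 9)
    [7] (3, 6, 4)
    [8] (0, 9, 7)
    [9] (0, 1, 9)
    [10] (0, 9, 7)
    [11] (7, 4, 4)
    [12] (7, 4, 4)
    [13] (4, 4, 0)
    [14] (4, 4, 0)
    [15] (3, 6, 4)
    [16] (4, 4, 0)
    [17] (3, 6, 4)
    [18] (7, 4, 4)
    [19] (0, 9, 7)
    [20] (7, 4, 4)
    [21] (0, 1, 9)
    [22] (4, 4, 0)
    [23] (7, 3, 2)
    [24] (3, 6, 4)

Linkage partition of the 24 weights (6 classes, p=17):

[[1, 7, 15, 17, 24], [2, 5, 23], [3, 11, 12, 18, 20], [4, 6, 9, 21], [8, 10, 19], [13, 14, 16, 22]]


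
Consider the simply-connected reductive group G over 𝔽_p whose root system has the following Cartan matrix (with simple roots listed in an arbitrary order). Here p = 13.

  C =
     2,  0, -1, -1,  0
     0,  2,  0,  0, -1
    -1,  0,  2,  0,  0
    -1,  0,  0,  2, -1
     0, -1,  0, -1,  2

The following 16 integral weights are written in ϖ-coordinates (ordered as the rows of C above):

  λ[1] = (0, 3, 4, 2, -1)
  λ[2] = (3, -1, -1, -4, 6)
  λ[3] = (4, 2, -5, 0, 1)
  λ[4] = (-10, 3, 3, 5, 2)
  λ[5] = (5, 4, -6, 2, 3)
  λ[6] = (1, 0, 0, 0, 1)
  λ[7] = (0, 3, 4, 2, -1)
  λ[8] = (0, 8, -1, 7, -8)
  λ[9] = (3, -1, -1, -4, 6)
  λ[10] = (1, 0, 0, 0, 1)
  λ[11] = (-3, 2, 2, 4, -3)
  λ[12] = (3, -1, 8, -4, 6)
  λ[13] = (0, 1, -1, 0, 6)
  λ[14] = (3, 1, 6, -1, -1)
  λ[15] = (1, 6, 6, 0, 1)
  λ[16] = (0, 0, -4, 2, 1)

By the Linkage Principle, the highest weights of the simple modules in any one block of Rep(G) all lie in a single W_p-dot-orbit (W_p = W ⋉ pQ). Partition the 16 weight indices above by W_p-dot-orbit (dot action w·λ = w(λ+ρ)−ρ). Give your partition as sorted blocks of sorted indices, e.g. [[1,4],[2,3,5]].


C ↔ A_5 under row/col permutation; |W(A_5)| = 720.

Folding the 16 weights λ_j+ρ into Ā_13 (reps in the given 5-coord order):

  1: (1, 4, 5, 3, 0)
  2: (1, 0, 0, 3, 4)
  3: (1, 3, 4, 1, 2)
  4: (1, 4, 5, 3, 0)
  5: (1, 0, 0, 3, 4)
  6: (2, 1, 1, 1, 2)
  7: (1, 4, 5, 3, 0)
  8: (1, 2, 0, 1, 7)
  9: (1, 0, 0, 3, 4)
  10: (2, 1, 1, 1, 2)
  11: (2, 1, 1, 1, 2)
  12: (1, 4, 5, 3, 0)
  13: (1, 2, 0, 1, 7)
  14: (4, 2, 7, 0, 0)
  15: (2, 1, 1, 1, 2)
  16: (2, 1, 1, 1, 2)

Linkage partition of the 16 weights (6 classes, p=13):

[[1, 4, 7, 12], [2, 5, 9], [3], [6, 10, 11, 15, 16], [8, 13], [14]]


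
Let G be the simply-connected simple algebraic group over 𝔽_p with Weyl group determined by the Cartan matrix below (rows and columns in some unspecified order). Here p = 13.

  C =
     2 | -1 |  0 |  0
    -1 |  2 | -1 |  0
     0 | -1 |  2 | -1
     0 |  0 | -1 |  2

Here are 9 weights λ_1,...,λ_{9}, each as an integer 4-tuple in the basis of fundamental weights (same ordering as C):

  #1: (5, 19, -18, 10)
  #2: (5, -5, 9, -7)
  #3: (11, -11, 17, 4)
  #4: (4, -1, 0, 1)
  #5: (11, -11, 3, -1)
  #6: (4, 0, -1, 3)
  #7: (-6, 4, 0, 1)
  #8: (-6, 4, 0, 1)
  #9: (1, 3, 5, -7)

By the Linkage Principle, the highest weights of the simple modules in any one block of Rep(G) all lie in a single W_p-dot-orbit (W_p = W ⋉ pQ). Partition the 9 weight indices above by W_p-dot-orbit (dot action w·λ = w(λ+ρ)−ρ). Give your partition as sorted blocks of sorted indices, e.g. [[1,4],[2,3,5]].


Dynkin diagram of C (from the 6 off-diagonal −1 entries): A_4.

W_13-reps of the 9 weights in Ā_13 (same 4-coord order as C):

    1: (2, 4, 0, 6)
    2: (2, 4, 0, 6)
    3: (5, 0, 1, 2)
    4: (5, 0, 1, 2)
    5: (2, 4, 0, 6)
    6: (5, 1, 0, 4)
    7: (5, 0, 1, 2)
    8: (5, 0, 1, 2)
    9: (2, 4, 0, 6)

The 9 indices split into 3 linkage classes (same alcove rep ⇔ same W_13-dot-orbit):

[[1, 2, 5, 9], [3, 4, 7, 8], [6]]


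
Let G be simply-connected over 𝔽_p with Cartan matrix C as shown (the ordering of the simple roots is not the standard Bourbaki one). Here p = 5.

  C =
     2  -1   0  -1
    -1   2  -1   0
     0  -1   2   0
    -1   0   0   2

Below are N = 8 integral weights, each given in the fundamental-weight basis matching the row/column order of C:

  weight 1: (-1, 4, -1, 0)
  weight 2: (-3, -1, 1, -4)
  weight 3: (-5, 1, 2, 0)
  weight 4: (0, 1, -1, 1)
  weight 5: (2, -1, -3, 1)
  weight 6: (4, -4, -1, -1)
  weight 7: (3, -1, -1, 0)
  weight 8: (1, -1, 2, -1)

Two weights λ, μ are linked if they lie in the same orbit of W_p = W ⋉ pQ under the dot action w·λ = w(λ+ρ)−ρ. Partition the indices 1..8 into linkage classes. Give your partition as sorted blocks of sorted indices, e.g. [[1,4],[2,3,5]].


Type A_4, rank 4, |W|=120; reorder rows/cols to standard.

Ā_5 reps of the 8 weights (A_4, coords as presented):

  1: (0, 4, 1, 0);  2: (2, 0, 3, 0);  3: (1, 1, 1, 2);  4: (1, 2, 0, 2);  5: (1, 2, 0, 2);  6: (2, 0, 3, 0);  7: (4, 0, 0, 1);  8: (2, 0, 3, 0)

5 distinct reps among the 8 weights ⇒ 5 W_5-linkage classes:

[[1], [2, 6, 8], [3], [4, 5], [7]]


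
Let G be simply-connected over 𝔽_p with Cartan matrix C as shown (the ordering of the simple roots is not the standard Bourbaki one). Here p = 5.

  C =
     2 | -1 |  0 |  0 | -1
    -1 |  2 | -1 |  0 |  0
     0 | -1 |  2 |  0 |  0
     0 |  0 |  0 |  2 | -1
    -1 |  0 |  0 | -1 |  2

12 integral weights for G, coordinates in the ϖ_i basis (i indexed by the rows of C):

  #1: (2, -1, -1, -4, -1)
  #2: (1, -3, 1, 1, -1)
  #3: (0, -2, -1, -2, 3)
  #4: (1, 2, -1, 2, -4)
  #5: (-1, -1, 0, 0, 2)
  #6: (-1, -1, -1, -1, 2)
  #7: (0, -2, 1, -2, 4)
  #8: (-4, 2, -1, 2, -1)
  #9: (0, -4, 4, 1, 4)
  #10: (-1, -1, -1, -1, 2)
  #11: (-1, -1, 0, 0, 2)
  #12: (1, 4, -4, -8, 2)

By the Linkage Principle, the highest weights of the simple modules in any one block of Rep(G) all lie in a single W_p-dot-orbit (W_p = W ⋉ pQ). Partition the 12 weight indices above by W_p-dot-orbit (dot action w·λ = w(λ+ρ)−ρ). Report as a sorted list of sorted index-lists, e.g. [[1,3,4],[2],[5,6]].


A_5 Cartan matrix, 5 simple roots permuted; ρ=(1,1,1,1,1).

W_5-reps of the 12 weights in Ā_5 (same 5-coord order as C):

  1: (0, 0, 0, 0, 3) · 2: (0, 2, 0, 2, 0) · 3: (0, 0, 1, 1, 3) · 4: (1, 2, 0, 0, 2) · 5: (0, 0, 1, 1, 3) · 6: (0, 0, 0, 0, 3) · 7: (0, 0, 1, 1, 3) · 8: (0, 0, 0, 0, 3) · 9: (0, 2, 0, 2, 0) · 10: (0, 0, 0, 0, 3) · 11: (0, 0, 1, 1, 3) · 12: (0, 2, 0, 2, 0)

4 distinct reps among the 12 weights ⇒ 4 W_5-linkage classes:

[[1, 6, 8, 10], [2, 9, 12], [3, 5, 7, 11], [4]]


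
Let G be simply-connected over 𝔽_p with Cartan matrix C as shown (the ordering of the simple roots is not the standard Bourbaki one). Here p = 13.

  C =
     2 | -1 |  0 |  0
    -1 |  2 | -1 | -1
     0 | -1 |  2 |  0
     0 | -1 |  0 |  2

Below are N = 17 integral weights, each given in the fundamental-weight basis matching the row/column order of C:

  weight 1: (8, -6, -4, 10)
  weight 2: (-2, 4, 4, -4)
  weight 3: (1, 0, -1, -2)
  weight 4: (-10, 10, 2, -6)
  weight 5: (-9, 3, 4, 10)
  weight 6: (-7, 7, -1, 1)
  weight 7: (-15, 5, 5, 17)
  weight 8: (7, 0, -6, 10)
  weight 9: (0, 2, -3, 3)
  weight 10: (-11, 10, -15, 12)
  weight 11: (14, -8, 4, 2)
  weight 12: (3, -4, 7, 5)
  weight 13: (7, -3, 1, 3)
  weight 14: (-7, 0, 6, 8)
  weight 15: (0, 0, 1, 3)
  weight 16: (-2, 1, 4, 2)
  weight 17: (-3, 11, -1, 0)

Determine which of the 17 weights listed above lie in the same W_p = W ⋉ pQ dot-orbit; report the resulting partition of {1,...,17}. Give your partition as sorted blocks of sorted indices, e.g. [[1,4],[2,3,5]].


Cartan matrix: type D_4 (|W|=192); un-permuting the 4 rows.

Alcove-folded reps (p=13, 17 weights, presented ϖ-order):

  λ_1 → (1, 1, 5, 3);  λ_2 → (1, 1, 5, 3);  λ_3 → (2, 0, 0, 1);  λ_4 → (6, 2, 0, 2);  λ_5 → (1, 1, 2, 4);  λ_6 → (6, 2, 0, 2);  λ_7 → (1, 1, 5, 3);  λ_8 → (1, 1, 2, 4);  λ_9 → (1, 1, 2, 4);  λ_10 → (2, 0, 0, 1);  λ_11 → (6, 2, 0, 2);  λ_12 → (1, 1, 5, 3);  λ_13 → (6, 2, 0, 2);  λ_14 → (1, 1, 2, 4);  λ_15 → (1, 1, 2, 4);  λ_16 → (1, 1, 5, 3);  λ_17 → (2, 0, 0, 1)

Grouping the 17 weights by Ā_13-representative: 4 linkage classes.

[[1, 2, 7, 12, 16], [3, 10, 17], [4, 6, 11, 13], [5, 8, 9, 14, 15]]


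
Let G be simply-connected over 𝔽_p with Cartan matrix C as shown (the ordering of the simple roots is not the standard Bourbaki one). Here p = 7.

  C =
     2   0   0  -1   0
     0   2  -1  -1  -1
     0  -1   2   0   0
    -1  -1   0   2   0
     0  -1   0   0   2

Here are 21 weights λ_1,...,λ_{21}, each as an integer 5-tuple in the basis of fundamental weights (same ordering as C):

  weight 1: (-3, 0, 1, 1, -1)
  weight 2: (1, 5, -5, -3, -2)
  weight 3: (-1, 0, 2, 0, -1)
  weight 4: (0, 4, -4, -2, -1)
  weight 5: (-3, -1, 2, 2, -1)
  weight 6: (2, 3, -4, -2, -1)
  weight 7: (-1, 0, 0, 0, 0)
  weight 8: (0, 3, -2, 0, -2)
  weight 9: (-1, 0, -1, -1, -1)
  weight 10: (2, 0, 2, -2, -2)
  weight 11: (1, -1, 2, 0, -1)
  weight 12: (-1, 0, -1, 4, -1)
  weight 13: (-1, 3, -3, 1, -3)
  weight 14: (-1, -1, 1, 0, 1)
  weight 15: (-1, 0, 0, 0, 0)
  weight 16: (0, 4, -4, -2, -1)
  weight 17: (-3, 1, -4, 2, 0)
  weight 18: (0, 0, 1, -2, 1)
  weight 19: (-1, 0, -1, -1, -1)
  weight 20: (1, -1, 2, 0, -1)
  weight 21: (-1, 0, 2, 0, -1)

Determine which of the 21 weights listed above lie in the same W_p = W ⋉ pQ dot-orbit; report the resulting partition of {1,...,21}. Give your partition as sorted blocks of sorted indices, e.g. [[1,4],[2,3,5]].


Root system D_5: the 5×5 matrix C matches after relabeling.

Each λ_j+ρ reduced to Ā_7; 5-tuples below use C's row order:

  λ_1 → (2, 1, 2, 0, 0);  λ_2 → (0, 1, 3, 1, 0);  λ_3 → (0, 1, 3, 1, 0);  λ_4 → (0, 1, 3, 1, 0);  λ_5 → (2, 0, 3, 1, 0);  λ_6 → (2, 0, 3, 1, 0);  λ_7 → (0, 1, 1, 1, 1);  λ_8 → (0, 1, 1, 1, 1);  λ_9 → (0, 1, 0, 0, 0);  λ_10 → (2, 1, 2, 0, 0);  λ_11 → (2, 0, 3, 1, 0);  λ_12 → (0, 1, 0, 0, 0);  λ_13 → (0, 0, 2, 1, 2);  λ_14 → (0, 0, 2, 1, 2);  λ_15 → (0, 1, 1, 1, 1);  λ_16 → (0, 1, 3, 1, 0);  λ_17 → (2, 1, 2, 0, 0);  λ_18 → (0, 0, 2, 1, 2);  λ_19 → (0, 1, 0, 0, 0);  λ_20 → (2, 0, 3, 1, 0);  λ_21 → (0, 1, 3, 1, 0)

Partition of {1..21} into 6 W_7-dot-orbits:

[[1, 10, 17], [2, 3, 4, 16, 21], [5, 6, 11, 20], [7, 8, 15], [9, 12, 19], [13, 14, 18]]


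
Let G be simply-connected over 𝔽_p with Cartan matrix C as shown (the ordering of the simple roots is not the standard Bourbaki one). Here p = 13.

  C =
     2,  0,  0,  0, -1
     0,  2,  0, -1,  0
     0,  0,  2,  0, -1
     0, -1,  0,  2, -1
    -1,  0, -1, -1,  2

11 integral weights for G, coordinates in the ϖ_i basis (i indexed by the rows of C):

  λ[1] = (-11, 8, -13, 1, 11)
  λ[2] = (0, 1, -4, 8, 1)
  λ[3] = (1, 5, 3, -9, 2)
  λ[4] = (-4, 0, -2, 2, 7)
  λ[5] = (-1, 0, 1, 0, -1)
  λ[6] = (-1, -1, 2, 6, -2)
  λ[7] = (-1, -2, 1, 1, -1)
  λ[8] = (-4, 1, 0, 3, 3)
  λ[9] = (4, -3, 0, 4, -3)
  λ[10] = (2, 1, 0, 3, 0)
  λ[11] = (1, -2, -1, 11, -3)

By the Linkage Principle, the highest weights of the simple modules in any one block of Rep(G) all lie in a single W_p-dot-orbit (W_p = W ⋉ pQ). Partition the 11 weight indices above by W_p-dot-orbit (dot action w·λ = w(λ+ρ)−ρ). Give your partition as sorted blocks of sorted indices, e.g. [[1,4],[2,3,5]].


Type D_5, rank 5, |W|=1920; reorder rows/cols to standard.

Folding the 11 weights λ_j+ρ into Ā_13 (reps in the given 5-coord order):

  λ_1 → (0, 1, 2, 1, 0)
  λ_2 → (0, 1, 2, 1, 0)
  λ_3 → (3, 2, 1, 1, 1)
  λ_4 → (3, 2, 1, 1, 1)
  λ_5 → (0, 1, 2, 1, 0)
  λ_6 → (1, 0, 2, 4, 0)
  λ_7 → (0, 1, 2, 1, 0)
  λ_8 → (3, 2, 1, 1, 1)
  λ_9 → (3, 2, 1, 1, 1)
  λ_10 → (3, 2, 1, 1, 1)
  λ_11 → (0, 1, 2, 1, 0)

Grouping the 11 weights by Ā_13-representative: 3 linkage classes.

[[1, 2, 5, 7, 11], [3, 4, 8, 9, 10], [6]]


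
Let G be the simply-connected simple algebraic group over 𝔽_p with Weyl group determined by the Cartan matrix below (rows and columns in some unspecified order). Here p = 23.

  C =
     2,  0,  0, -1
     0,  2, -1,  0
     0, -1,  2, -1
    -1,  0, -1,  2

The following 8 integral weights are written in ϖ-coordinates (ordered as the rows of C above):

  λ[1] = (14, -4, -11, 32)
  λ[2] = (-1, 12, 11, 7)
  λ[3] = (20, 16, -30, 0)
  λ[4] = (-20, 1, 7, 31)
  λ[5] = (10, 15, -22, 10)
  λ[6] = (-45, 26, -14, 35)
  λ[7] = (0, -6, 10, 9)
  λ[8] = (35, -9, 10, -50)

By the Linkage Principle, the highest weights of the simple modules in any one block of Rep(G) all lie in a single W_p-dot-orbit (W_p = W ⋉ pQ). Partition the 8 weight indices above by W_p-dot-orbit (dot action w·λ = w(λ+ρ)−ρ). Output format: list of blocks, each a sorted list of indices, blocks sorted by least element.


Root system A_4: the 4×4 matrix C matches after relabeling.

W_23-reps of the 8 weights in Ā_23 (same 4-coord order as C):

    [1] (8, 3, 10, 2)
    [2] (8, 3, 10, 2)
    [3] (1, 5, 6, 10)
    [4] (0, 8, 9, 4)
    [5] (1, 5, 6, 10)
    [6] (0, 8, 9, 4)
    [7] (1, 5, 6, 10)
    [8] (8, 3, 10, 2)

Grouping the 8 weights by Ā_23-representative: 3 linkage classes.

[[1, 2, 8], [3, 5, 7], [4, 6]]
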